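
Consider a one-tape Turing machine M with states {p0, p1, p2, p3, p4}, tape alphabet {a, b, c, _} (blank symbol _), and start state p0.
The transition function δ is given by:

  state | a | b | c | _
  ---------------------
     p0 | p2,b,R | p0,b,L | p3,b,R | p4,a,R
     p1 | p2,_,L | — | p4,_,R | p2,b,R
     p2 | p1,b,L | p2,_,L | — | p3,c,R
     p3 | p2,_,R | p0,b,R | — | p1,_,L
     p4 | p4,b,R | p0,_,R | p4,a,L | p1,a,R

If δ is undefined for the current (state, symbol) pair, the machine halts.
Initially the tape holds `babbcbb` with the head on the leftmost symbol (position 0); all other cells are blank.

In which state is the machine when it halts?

state=p0 head=0 tape=___[b]abbcbb   (p0,b)→(p0,b,L)
state=p0 head=-1 tape=__[_]babbcbb   (p0,_)→(p4,a,R)
state=p4 head=0 tape=__a[b]abbcbb   (p4,b)→(p0,_,R)
state=p0 head=1 tape=__a_[a]bbcbb   (p0,a)→(p2,b,R)
state=p2 head=2 tape=__a_b[b]bcbb   (p2,b)→(p2,_,L)
state=p2 head=1 tape=__a_[b]_bcbb   (p2,b)→(p2,_,L)
state=p2 head=0 tape=__a[_]__bcbb   (p2,_)→(p3,c,R)
state=p3 head=1 tape=__ac[_]_bcbb   (p3,_)→(p1,_,L)
state=p1 head=0 tape=__a[c]__bcbb   (p1,c)→(p4,_,R)
state=p4 head=1 tape=__a_[_]_bcbb   (p4,_)→(p1,a,R)
state=p1 head=2 tape=__a_a[_]bcbb   (p1,_)→(p2,b,R)
state=p2 head=3 tape=__a_ab[b]cbb   (p2,b)→(p2,_,L)
state=p2 head=2 tape=__a_a[b]_cbb   (p2,b)→(p2,_,L)
state=p2 head=1 tape=__a_[a]__cbb   (p2,a)→(p1,b,L)
state=p1 head=0 tape=__a[_]b__cbb   (p1,_)→(p2,b,R)
state=p2 head=1 tape=__ab[b]__cbb   (p2,b)→(p2,_,L)
state=p2 head=0 tape=__a[b]___cbb   (p2,b)→(p2,_,L)
state=p2 head=-1 tape=__[a]____cbb   (p2,a)→(p1,b,L)
state=p1 head=-2 tape=_[_]b____cbb   (p1,_)→(p2,b,R)
state=p2 head=-1 tape=_b[b]____cbb   (p2,b)→(p2,_,L)
state=p2 head=-2 tape=_[b]_____cbb   (p2,b)→(p2,_,L)
state=p2 head=-3 tape=[_]______cbb   (p2,_)→(p3,c,R)
state=p3 head=-2 tape=c[_]_____cbb   (p3,_)→(p1,_,L)
state=p1 head=-3 tape=[c]______cbb   (p1,c)→(p4,_,R)
state=p4 head=-2 tape=_[_]_____cbb   (p4,_)→(p1,a,R)
state=p1 head=-1 tape=_a[_]____cbb   (p1,_)→(p2,b,R)
state=p2 head=0 tape=_ab[_]___cbb   (p2,_)→(p3,c,R)
state=p3 head=1 tape=_abc[_]__cbb   (p3,_)→(p1,_,L)
state=p1 head=0 tape=_ab[c]___cbb   (p1,c)→(p4,_,R)
state=p4 head=1 tape=_ab_[_]__cbb   (p4,_)→(p1,a,R)
state=p1 head=2 tape=_ab_a[_]_cbb   (p1,_)→(p2,b,R)
state=p2 head=3 tape=_ab_ab[_]cbb   (p2,_)→(p3,c,R)
state=p3 head=4 tape=_ab_abc[c]bb
No transition is defined for (p3, c); M halts in state p3.

p3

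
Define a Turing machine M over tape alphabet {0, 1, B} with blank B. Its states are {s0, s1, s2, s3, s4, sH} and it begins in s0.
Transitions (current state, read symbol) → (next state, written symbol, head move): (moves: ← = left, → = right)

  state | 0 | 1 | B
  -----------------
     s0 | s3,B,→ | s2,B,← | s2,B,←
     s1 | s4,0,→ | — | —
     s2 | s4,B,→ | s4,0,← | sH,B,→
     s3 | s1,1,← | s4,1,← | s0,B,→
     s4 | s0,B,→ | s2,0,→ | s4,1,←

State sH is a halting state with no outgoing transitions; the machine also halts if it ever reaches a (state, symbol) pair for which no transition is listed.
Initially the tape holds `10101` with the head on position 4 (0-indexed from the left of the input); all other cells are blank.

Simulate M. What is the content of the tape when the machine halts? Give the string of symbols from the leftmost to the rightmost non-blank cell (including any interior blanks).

1BB11

s0 | 1010[1]   read 1 → write B, move ←, go to s2
s2 | 101[0]B   read 0 → write B, move →, go to s4
s4 | 101B[B]   read B → write 1, move ←, go to s4
s4 | 101[B]1   read B → write 1, move ←, go to s4
s4 | 10[1]11   read 1 → write 0, move →, go to s2
s2 | 100[1]1   read 1 → write 0, move ←, go to s4
s4 | 10[0]01   read 0 → write B, move →, go to s0
s0 | 10B[0]1   read 0 → write B, move →, go to s3
s3 | 10BB[1]   read 1 → write 1, move ←, go to s4
s4 | 10B[B]1   read B → write 1, move ←, go to s4
s4 | 10[B]11   read B → write 1, move ←, go to s4
s4 | 1[0]111   read 0 → write B, move →, go to s0
s0 | 1B[1]11   read 1 → write B, move ←, go to s2
s2 | 1[B]B11   read B → write B, move →, go to sH
sH | 1B[B]11
The non-blank tape span at halt is 1BB11.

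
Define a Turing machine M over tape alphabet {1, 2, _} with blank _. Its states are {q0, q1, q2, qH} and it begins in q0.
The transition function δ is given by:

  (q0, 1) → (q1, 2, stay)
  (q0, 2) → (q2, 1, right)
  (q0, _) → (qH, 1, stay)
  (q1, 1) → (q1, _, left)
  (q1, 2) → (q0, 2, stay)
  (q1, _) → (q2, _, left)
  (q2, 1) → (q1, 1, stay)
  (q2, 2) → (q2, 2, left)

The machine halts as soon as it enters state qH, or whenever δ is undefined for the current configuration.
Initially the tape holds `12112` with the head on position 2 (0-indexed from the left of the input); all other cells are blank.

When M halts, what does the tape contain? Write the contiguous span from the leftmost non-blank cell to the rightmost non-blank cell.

q0 | 12[1]12   read 1 → write 2, move stay, go to q1
q1 | 12[2]12   read 2 → write 2, move stay, go to q0
q0 | 12[2]12   read 2 → write 1, move right, go to q2
q2 | 121[1]2   read 1 → write 1, move stay, go to q1
q1 | 121[1]2   read 1 → write _, move left, go to q1
q1 | 12[1]_2   read 1 → write _, move left, go to q1
q1 | 1[2]__2   read 2 → write 2, move stay, go to q0
q0 | 1[2]__2   read 2 → write 1, move right, go to q2
q2 | 11[_]_2
The non-blank tape span at halt is 11__2.

11__2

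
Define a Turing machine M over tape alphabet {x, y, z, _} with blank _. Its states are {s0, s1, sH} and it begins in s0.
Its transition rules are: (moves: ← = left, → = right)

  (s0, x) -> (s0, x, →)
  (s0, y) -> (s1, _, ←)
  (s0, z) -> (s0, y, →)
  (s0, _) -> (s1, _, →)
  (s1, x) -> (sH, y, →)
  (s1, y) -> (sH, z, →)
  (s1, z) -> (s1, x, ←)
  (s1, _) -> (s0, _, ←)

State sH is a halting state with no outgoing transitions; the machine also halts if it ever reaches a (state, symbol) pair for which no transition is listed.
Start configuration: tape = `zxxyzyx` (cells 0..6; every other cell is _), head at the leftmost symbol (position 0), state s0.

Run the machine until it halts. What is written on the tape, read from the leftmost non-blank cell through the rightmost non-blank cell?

yxy_zyx

state=s0 head=0 tape=[z]xxyzyx   (s0,z)→(s0,y,→)
state=s0 head=1 tape=y[x]xyzyx   (s0,x)→(s0,x,→)
state=s0 head=2 tape=yx[x]yzyx   (s0,x)→(s0,x,→)
state=s0 head=3 tape=yxx[y]zyx   (s0,y)→(s1,_,←)
state=s1 head=2 tape=yx[x]_zyx   (s1,x)→(sH,y,→)
state=sH head=3 tape=yxy[_]zyx
The non-blank tape span at halt is yxy_zyx.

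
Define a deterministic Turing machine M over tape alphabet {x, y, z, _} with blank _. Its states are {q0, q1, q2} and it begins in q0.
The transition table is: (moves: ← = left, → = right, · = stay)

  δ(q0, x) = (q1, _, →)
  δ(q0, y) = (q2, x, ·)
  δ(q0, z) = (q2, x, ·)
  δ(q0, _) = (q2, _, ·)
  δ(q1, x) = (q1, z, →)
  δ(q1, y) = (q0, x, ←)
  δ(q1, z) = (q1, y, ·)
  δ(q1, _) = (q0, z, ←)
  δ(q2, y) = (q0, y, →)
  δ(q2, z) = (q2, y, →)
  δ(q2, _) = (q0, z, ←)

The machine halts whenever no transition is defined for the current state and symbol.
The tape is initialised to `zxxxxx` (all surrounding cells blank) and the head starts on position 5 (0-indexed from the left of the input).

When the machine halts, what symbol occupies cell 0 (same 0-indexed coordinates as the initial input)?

x

state=q0 head=5 tape=zxxxx[x]_   (q0,x)→(q1,_,→)
state=q1 head=6 tape=zxxxx_[_]   (q1,_)→(q0,z,←)
state=q0 head=5 tape=zxxxx[_]z   (q0,_)→(q2,_,·)
state=q2 head=5 tape=zxxxx[_]z   (q2,_)→(q0,z,←)
state=q0 head=4 tape=zxxx[x]zz   (q0,x)→(q1,_,→)
state=q1 head=5 tape=zxxx_[z]z   (q1,z)→(q1,y,·)
state=q1 head=5 tape=zxxx_[y]z   (q1,y)→(q0,x,←)
state=q0 head=4 tape=zxxx[_]xz   (q0,_)→(q2,_,·)
state=q2 head=4 tape=zxxx[_]xz   (q2,_)→(q0,z,←)
state=q0 head=3 tape=zxx[x]zxz   (q0,x)→(q1,_,→)
state=q1 head=4 tape=zxx_[z]xz   (q1,z)→(q1,y,·)
state=q1 head=4 tape=zxx_[y]xz   (q1,y)→(q0,x,←)
state=q0 head=3 tape=zxx[_]xxz   (q0,_)→(q2,_,·)
state=q2 head=3 tape=zxx[_]xxz   (q2,_)→(q0,z,←)
state=q0 head=2 tape=zx[x]zxxz   (q0,x)→(q1,_,→)
state=q1 head=3 tape=zx_[z]xxz   (q1,z)→(q1,y,·)
state=q1 head=3 tape=zx_[y]xxz   (q1,y)→(q0,x,←)
state=q0 head=2 tape=zx[_]xxxz   (q0,_)→(q2,_,·)
state=q2 head=2 tape=zx[_]xxxz   (q2,_)→(q0,z,←)
state=q0 head=1 tape=z[x]zxxxz   (q0,x)→(q1,_,→)
state=q1 head=2 tape=z_[z]xxxz   (q1,z)→(q1,y,·)
state=q1 head=2 tape=z_[y]xxxz   (q1,y)→(q0,x,←)
state=q0 head=1 tape=z[_]xxxxz   (q0,_)→(q2,_,·)
state=q2 head=1 tape=z[_]xxxxz   (q2,_)→(q0,z,←)
state=q0 head=0 tape=[z]zxxxxz   (q0,z)→(q2,x,·)
state=q2 head=0 tape=[x]zxxxxz
Cell 0 holds x when M halts.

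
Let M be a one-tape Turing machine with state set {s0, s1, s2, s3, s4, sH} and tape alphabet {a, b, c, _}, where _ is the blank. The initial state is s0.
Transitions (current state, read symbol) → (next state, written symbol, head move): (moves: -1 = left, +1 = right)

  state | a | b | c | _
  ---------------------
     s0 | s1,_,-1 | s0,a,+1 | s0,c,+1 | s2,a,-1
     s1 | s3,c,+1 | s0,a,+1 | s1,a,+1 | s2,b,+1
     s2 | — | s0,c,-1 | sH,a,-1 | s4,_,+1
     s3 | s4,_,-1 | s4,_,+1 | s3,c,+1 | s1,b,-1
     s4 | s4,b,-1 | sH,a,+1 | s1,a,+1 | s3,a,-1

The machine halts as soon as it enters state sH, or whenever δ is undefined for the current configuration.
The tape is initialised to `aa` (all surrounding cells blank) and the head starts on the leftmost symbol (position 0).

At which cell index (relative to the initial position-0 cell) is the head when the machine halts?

state=s0 head=0 tape=___[a]a_   (s0,a)→(s1,_,-1)
state=s1 head=-1 tape=__[_]_a_   (s1,_)→(s2,b,+1)
state=s2 head=0 tape=__b[_]a_   (s2,_)→(s4,_,+1)
state=s4 head=1 tape=__b_[a]_   (s4,a)→(s4,b,-1)
state=s4 head=0 tape=__b[_]b_   (s4,_)→(s3,a,-1)
state=s3 head=-1 tape=__[b]ab_   (s3,b)→(s4,_,+1)
state=s4 head=0 tape=___[a]b_   (s4,a)→(s4,b,-1)
state=s4 head=-1 tape=__[_]bb_   (s4,_)→(s3,a,-1)
state=s3 head=-2 tape=_[_]abb_   (s3,_)→(s1,b,-1)
state=s1 head=-3 tape=[_]babb_   (s1,_)→(s2,b,+1)
state=s2 head=-2 tape=b[b]abb_   (s2,b)→(s0,c,-1)
state=s0 head=-3 tape=[b]cabb_   (s0,b)→(s0,a,+1)
state=s0 head=-2 tape=a[c]abb_   (s0,c)→(s0,c,+1)
state=s0 head=-1 tape=ac[a]bb_   (s0,a)→(s1,_,-1)
state=s1 head=-2 tape=a[c]_bb_   (s1,c)→(s1,a,+1)
state=s1 head=-1 tape=aa[_]bb_   (s1,_)→(s2,b,+1)
state=s2 head=0 tape=aab[b]b_   (s2,b)→(s0,c,-1)
state=s0 head=-1 tape=aa[b]cb_   (s0,b)→(s0,a,+1)
state=s0 head=0 tape=aaa[c]b_   (s0,c)→(s0,c,+1)
state=s0 head=1 tape=aaac[b]_   (s0,b)→(s0,a,+1)
state=s0 head=2 tape=aaaca[_]   (s0,_)→(s2,a,-1)
state=s2 head=1 tape=aaac[a]a
At halt the head is at cell 1.

1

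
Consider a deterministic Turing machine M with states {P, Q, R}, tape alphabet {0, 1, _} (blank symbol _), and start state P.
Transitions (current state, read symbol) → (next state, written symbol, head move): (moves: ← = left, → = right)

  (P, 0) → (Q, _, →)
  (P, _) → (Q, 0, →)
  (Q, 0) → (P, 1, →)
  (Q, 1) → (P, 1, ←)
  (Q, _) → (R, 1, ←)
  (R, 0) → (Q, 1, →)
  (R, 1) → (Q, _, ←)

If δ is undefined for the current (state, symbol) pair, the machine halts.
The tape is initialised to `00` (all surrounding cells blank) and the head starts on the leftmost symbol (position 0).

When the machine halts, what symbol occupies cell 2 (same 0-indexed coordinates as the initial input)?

1

P | [0]0__   read 0 → write _, move →, go to Q
Q | _[0]__   read 0 → write 1, move →, go to P
P | _1[_]_   read _ → write 0, move →, go to Q
Q | _10[_]   read _ → write 1, move ←, go to R
R | _1[0]1   read 0 → write 1, move →, go to Q
Q | _11[1]   read 1 → write 1, move ←, go to P
P | _1[1]1
Cell 2 holds 1 when M halts.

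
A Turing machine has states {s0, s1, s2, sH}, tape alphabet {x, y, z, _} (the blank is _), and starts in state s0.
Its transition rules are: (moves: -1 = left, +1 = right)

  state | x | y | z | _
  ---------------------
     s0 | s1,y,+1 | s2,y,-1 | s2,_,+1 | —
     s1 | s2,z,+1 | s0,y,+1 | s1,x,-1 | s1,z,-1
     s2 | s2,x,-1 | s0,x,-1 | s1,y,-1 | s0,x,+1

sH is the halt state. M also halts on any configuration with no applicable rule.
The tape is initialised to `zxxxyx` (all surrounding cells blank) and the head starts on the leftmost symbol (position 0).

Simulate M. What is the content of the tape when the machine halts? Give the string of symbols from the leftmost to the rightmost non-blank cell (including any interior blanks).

yxyxyzx

state=s0 head=0 tape=[z]xxxyx__   (s0,z)→(s2,_,+1)
state=s2 head=1 tape=_[x]xxyx__   (s2,x)→(s2,x,-1)
state=s2 head=0 tape=[_]xxxyx__   (s2,_)→(s0,x,+1)
state=s0 head=1 tape=x[x]xxyx__   (s0,x)→(s1,y,+1)
state=s1 head=2 tape=xy[x]xyx__   (s1,x)→(s2,z,+1)
state=s2 head=3 tape=xyz[x]yx__   (s2,x)→(s2,x,-1)
state=s2 head=2 tape=xy[z]xyx__   (s2,z)→(s1,y,-1)
state=s1 head=1 tape=x[y]yxyx__   (s1,y)→(s0,y,+1)
state=s0 head=2 tape=xy[y]xyx__   (s0,y)→(s2,y,-1)
state=s2 head=1 tape=x[y]yxyx__   (s2,y)→(s0,x,-1)
state=s0 head=0 tape=[x]xyxyx__   (s0,x)→(s1,y,+1)
state=s1 head=1 tape=y[x]yxyx__   (s1,x)→(s2,z,+1)
state=s2 head=2 tape=yz[y]xyx__   (s2,y)→(s0,x,-1)
state=s0 head=1 tape=y[z]xxyx__   (s0,z)→(s2,_,+1)
state=s2 head=2 tape=y_[x]xyx__   (s2,x)→(s2,x,-1)
state=s2 head=1 tape=y[_]xxyx__   (s2,_)→(s0,x,+1)
state=s0 head=2 tape=yx[x]xyx__   (s0,x)→(s1,y,+1)
state=s1 head=3 tape=yxy[x]yx__   (s1,x)→(s2,z,+1)
state=s2 head=4 tape=yxyz[y]x__   (s2,y)→(s0,x,-1)
state=s0 head=3 tape=yxy[z]xx__   (s0,z)→(s2,_,+1)
state=s2 head=4 tape=yxy_[x]x__   (s2,x)→(s2,x,-1)
state=s2 head=3 tape=yxy[_]xx__   (s2,_)→(s0,x,+1)
state=s0 head=4 tape=yxyx[x]x__   (s0,x)→(s1,y,+1)
state=s1 head=5 tape=yxyxy[x]__   (s1,x)→(s2,z,+1)
state=s2 head=6 tape=yxyxyz[_]_   (s2,_)→(s0,x,+1)
state=s0 head=7 tape=yxyxyzx[_]
The non-blank tape span at halt is yxyxyzx.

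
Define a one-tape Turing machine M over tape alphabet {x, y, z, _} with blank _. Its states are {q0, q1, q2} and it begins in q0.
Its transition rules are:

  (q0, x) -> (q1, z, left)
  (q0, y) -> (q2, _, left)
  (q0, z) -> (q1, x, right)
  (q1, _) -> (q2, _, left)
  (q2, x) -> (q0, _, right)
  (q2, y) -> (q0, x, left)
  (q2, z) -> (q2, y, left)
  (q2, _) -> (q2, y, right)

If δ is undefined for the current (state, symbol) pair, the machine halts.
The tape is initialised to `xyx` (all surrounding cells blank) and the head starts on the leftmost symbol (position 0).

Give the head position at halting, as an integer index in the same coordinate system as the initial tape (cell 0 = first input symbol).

state=q0 head=0 tape=____[x]yx   (q0,x)→(q1,z,left)
state=q1 head=-1 tape=___[_]zyx   (q1,_)→(q2,_,left)
state=q2 head=-2 tape=__[_]_zyx   (q2,_)→(q2,y,right)
state=q2 head=-1 tape=__y[_]zyx   (q2,_)→(q2,y,right)
state=q2 head=0 tape=__yy[z]yx   (q2,z)→(q2,y,left)
state=q2 head=-1 tape=__y[y]yyx   (q2,y)→(q0,x,left)
state=q0 head=-2 tape=__[y]xyyx   (q0,y)→(q2,_,left)
state=q2 head=-3 tape=_[_]_xyyx   (q2,_)→(q2,y,right)
state=q2 head=-2 tape=_y[_]xyyx   (q2,_)→(q2,y,right)
state=q2 head=-1 tape=_yy[x]yyx   (q2,x)→(q0,_,right)
state=q0 head=0 tape=_yy_[y]yx   (q0,y)→(q2,_,left)
state=q2 head=-1 tape=_yy[_]_yx   (q2,_)→(q2,y,right)
state=q2 head=0 tape=_yyy[_]yx   (q2,_)→(q2,y,right)
state=q2 head=1 tape=_yyyy[y]x   (q2,y)→(q0,x,left)
state=q0 head=0 tape=_yyy[y]xx   (q0,y)→(q2,_,left)
state=q2 head=-1 tape=_yy[y]_xx   (q2,y)→(q0,x,left)
state=q0 head=-2 tape=_y[y]x_xx   (q0,y)→(q2,_,left)
state=q2 head=-3 tape=_[y]_x_xx   (q2,y)→(q0,x,left)
state=q0 head=-4 tape=[_]x_x_xx
At halt the head is at cell -4.

-4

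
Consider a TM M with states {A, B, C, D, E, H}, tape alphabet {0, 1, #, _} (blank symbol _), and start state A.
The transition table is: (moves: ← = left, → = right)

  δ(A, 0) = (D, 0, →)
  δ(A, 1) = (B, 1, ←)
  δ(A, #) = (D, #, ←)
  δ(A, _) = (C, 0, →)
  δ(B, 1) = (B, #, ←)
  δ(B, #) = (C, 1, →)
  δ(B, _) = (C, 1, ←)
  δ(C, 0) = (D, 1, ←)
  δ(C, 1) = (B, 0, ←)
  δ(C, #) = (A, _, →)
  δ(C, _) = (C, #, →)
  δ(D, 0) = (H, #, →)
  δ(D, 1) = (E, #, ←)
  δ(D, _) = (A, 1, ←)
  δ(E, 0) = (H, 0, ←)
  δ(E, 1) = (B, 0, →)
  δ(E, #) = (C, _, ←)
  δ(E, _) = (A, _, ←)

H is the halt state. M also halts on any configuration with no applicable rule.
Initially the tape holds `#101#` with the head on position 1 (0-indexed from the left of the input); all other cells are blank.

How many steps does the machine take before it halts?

23

A | ______#[1]01#   read 1 → write 1, move ←, go to B
B | ______[#]101#   read # → write 1, move →, go to C
C | ______1[1]01#   read 1 → write 0, move ←, go to B
B | ______[1]001#   read 1 → write #, move ←, go to B
B | _____[_]#001#   read _ → write 1, move ←, go to C
C | ____[_]1#001#   read _ → write #, move →, go to C
C | ____#[1]#001#   read 1 → write 0, move ←, go to B
B | ____[#]0#001#   read # → write 1, move →, go to C
C | ____1[0]#001#   read 0 → write 1, move ←, go to D
D | ____[1]1#001#   read 1 → write #, move ←, go to E
E | ___[_]#1#001#   read _ → write _, move ←, go to A
A | __[_]_#1#001#   read _ → write 0, move →, go to C
C | __0[_]#1#001#   read _ → write #, move →, go to C
C | __0#[#]1#001#   read # → write _, move →, go to A
A | __0#_[1]#001#   read 1 → write 1, move ←, go to B
B | __0#[_]1#001#   read _ → write 1, move ←, go to C
C | __0[#]11#001#   read # → write _, move →, go to A
A | __0_[1]1#001#   read 1 → write 1, move ←, go to B
B | __0[_]11#001#   read _ → write 1, move ←, go to C
C | __[0]111#001#   read 0 → write 1, move ←, go to D
D | _[_]1111#001#   read _ → write 1, move ←, go to A
A | [_]11111#001#   read _ → write 0, move →, go to C
C | 0[1]1111#001#   read 1 → write 0, move ←, go to B
B | [0]01111#001#
M halts after 23 transitions.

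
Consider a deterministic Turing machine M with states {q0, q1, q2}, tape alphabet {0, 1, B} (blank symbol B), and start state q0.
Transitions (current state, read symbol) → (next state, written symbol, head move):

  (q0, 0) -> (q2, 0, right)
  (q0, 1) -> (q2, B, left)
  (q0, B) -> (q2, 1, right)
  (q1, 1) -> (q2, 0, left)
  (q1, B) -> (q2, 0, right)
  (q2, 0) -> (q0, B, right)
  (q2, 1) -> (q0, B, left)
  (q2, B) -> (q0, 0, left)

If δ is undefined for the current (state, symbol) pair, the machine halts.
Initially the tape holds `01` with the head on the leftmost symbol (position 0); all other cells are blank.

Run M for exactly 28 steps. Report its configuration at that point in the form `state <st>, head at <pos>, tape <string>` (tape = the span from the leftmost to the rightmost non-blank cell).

state=q0 head=0 tape=[0]1BBBBBB   (q0,0)→(q2,0,right)
state=q2 head=1 tape=0[1]BBBBBB   (q2,1)→(q0,B,left)
state=q0 head=0 tape=[0]BBBBBBB   (q0,0)→(q2,0,right)
state=q2 head=1 tape=0[B]BBBBBB   (q2,B)→(q0,0,left)
state=q0 head=0 tape=[0]0BBBBBB   (q0,0)→(q2,0,right)
state=q2 head=1 tape=0[0]BBBBBB   (q2,0)→(q0,B,right)
state=q0 head=2 tape=0B[B]BBBBB   (q0,B)→(q2,1,right)
state=q2 head=3 tape=0B1[B]BBBB   (q2,B)→(q0,0,left)
state=q0 head=2 tape=0B[1]0BBBB   (q0,1)→(q2,B,left)
state=q2 head=1 tape=0[B]B0BBBB   (q2,B)→(q0,0,left)
state=q0 head=0 tape=[0]0B0BBBB   (q0,0)→(q2,0,right)
state=q2 head=1 tape=0[0]B0BBBB   (q2,0)→(q0,B,right)
state=q0 head=2 tape=0B[B]0BBBB   (q0,B)→(q2,1,right)
state=q2 head=3 tape=0B1[0]BBBB   (q2,0)→(q0,B,right)
state=q0 head=4 tape=0B1B[B]BBB   (q0,B)→(q2,1,right)
state=q2 head=5 tape=0B1B1[B]BB   (q2,B)→(q0,0,left)
state=q0 head=4 tape=0B1B[1]0BB   (q0,1)→(q2,B,left)
state=q2 head=3 tape=0B1[B]B0BB   (q2,B)→(q0,0,left)
state=q0 head=2 tape=0B[1]0B0BB   (q0,1)→(q2,B,left)
state=q2 head=1 tape=0[B]B0B0BB   (q2,B)→(q0,0,left)
state=q0 head=0 tape=[0]0B0B0BB   (q0,0)→(q2,0,right)
state=q2 head=1 tape=0[0]B0B0BB   (q2,0)→(q0,B,right)
state=q0 head=2 tape=0B[B]0B0BB   (q0,B)→(q2,1,right)
state=q2 head=3 tape=0B1[0]B0BB   (q2,0)→(q0,B,right)
state=q0 head=4 tape=0B1B[B]0BB   (q0,B)→(q2,1,right)
state=q2 head=5 tape=0B1B1[0]BB   (q2,0)→(q0,B,right)
state=q0 head=6 tape=0B1B1B[B]B   (q0,B)→(q2,1,right)
state=q2 head=7 tape=0B1B1B1[B]   (q2,B)→(q0,0,left)
state=q0 head=6 tape=0B1B1B[1]0
After 28 steps: state q0, head at 6, tape 0B1B1B10.

state q0, head at 6, tape 0B1B1B10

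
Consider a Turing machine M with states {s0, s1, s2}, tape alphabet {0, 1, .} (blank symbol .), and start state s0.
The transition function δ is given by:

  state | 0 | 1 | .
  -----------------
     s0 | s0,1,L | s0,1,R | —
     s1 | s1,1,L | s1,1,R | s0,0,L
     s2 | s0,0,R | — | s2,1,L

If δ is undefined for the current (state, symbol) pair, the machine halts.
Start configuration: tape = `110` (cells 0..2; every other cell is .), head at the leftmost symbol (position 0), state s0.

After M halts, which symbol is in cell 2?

state=s0 head=0 tape=[1]10.   (s0,1)→(s0,1,R)
state=s0 head=1 tape=1[1]0.   (s0,1)→(s0,1,R)
state=s0 head=2 tape=11[0].   (s0,0)→(s0,1,L)
state=s0 head=1 tape=1[1]1.   (s0,1)→(s0,1,R)
state=s0 head=2 tape=11[1].   (s0,1)→(s0,1,R)
state=s0 head=3 tape=111[.]
Cell 2 holds 1 when M halts.

1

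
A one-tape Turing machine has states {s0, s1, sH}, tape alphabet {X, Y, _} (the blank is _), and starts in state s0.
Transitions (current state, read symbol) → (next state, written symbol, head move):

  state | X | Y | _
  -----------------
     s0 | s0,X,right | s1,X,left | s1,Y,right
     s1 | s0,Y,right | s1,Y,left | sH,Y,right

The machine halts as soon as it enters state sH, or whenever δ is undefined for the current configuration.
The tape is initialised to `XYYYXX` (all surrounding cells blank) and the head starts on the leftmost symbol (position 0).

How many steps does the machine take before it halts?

14

s0 | [X]YYYXX___   read X → write X, move right, go to s0
s0 | X[Y]YYXX___   read Y → write X, move left, go to s1
s1 | [X]XYYXX___   read X → write Y, move right, go to s0
s0 | Y[X]YYXX___   read X → write X, move right, go to s0
s0 | YX[Y]YXX___   read Y → write X, move left, go to s1
s1 | Y[X]XYXX___   read X → write Y, move right, go to s0
s0 | YY[X]YXX___   read X → write X, move right, go to s0
s0 | YYX[Y]XX___   read Y → write X, move left, go to s1
s1 | YY[X]XXX___   read X → write Y, move right, go to s0
s0 | YYY[X]XX___   read X → write X, move right, go to s0
s0 | YYYX[X]X___   read X → write X, move right, go to s0
s0 | YYYXX[X]___   read X → write X, move right, go to s0
s0 | YYYXXX[_]__   read _ → write Y, move right, go to s1
s1 | YYYXXXY[_]_   read _ → write Y, move right, go to sH
sH | YYYXXXYY[_]
M halts after 14 transitions.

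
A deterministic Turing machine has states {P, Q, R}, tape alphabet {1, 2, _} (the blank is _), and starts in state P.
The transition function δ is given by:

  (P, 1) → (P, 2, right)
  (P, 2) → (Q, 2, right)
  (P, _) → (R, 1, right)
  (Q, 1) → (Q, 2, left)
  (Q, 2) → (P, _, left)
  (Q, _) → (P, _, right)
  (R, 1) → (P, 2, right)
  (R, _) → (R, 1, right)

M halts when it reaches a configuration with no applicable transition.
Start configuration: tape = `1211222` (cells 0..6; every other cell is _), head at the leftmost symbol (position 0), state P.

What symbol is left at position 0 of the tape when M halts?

state=P head=0 tape=[1]211222   (P,1)→(P,2,right)
state=P head=1 tape=2[2]11222   (P,2)→(Q,2,right)
state=Q head=2 tape=22[1]1222   (Q,1)→(Q,2,left)
state=Q head=1 tape=2[2]21222   (Q,2)→(P,_,left)
state=P head=0 tape=[2]_21222   (P,2)→(Q,2,right)
state=Q head=1 tape=2[_]21222   (Q,_)→(P,_,right)
state=P head=2 tape=2_[2]1222   (P,2)→(Q,2,right)
state=Q head=3 tape=2_2[1]222   (Q,1)→(Q,2,left)
state=Q head=2 tape=2_[2]2222   (Q,2)→(P,_,left)
state=P head=1 tape=2[_]_2222   (P,_)→(R,1,right)
state=R head=2 tape=21[_]2222   (R,_)→(R,1,right)
state=R head=3 tape=211[2]222
Cell 0 holds 2 when M halts.

2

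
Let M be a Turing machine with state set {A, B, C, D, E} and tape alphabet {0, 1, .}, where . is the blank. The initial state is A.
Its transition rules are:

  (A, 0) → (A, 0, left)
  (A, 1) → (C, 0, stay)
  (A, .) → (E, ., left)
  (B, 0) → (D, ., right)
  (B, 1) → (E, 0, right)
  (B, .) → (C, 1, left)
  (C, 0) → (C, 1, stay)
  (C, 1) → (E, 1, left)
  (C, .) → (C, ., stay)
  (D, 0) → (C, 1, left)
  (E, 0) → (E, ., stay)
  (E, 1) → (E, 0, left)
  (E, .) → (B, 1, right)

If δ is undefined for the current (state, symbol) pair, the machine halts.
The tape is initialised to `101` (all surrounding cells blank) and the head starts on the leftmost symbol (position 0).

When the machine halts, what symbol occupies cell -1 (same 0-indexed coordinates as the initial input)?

1

state=A head=0 tape=.[1]01...   (A,1)→(C,0,stay)
state=C head=0 tape=.[0]01...   (C,0)→(C,1,stay)
state=C head=0 tape=.[1]01...   (C,1)→(E,1,left)
state=E head=-1 tape=[.]101...   (E,.)→(B,1,right)
state=B head=0 tape=1[1]01...   (B,1)→(E,0,right)
state=E head=1 tape=10[0]1...   (E,0)→(E,.,stay)
state=E head=1 tape=10[.]1...   (E,.)→(B,1,right)
state=B head=2 tape=101[1]...   (B,1)→(E,0,right)
state=E head=3 tape=1010[.]..   (E,.)→(B,1,right)
state=B head=4 tape=10101[.].   (B,.)→(C,1,left)
state=C head=3 tape=1010[1]1.   (C,1)→(E,1,left)
state=E head=2 tape=101[0]11.   (E,0)→(E,.,stay)
state=E head=2 tape=101[.]11.   (E,.)→(B,1,right)
state=B head=3 tape=1011[1]1.   (B,1)→(E,0,right)
state=E head=4 tape=10110[1].   (E,1)→(E,0,left)
state=E head=3 tape=1011[0]0.   (E,0)→(E,.,stay)
state=E head=3 tape=1011[.]0.   (E,.)→(B,1,right)
state=B head=4 tape=10111[0].   (B,0)→(D,.,right)
state=D head=5 tape=10111.[.]
Cell -1 holds 1 when M halts.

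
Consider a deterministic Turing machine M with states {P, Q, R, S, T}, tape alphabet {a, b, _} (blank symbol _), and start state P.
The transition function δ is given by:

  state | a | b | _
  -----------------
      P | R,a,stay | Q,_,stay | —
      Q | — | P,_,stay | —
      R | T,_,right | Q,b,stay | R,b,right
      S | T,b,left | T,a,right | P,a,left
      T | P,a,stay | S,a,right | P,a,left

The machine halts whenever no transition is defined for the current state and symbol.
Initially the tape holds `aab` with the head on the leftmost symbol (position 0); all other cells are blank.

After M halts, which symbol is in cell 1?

_

P | [a]ab__   read a → write a, move stay, go to R
R | [a]ab__   read a → write _, move right, go to T
T | _[a]b__   read a → write a, move stay, go to P
P | _[a]b__   read a → write a, move stay, go to R
R | _[a]b__   read a → write _, move right, go to T
T | __[b]__   read b → write a, move right, go to S
S | __a[_]_   read _ → write a, move left, go to P
P | __[a]a_   read a → write a, move stay, go to R
R | __[a]a_   read a → write _, move right, go to T
T | ___[a]_   read a → write a, move stay, go to P
P | ___[a]_   read a → write a, move stay, go to R
R | ___[a]_   read a → write _, move right, go to T
T | ____[_]   read _ → write a, move left, go to P
P | ___[_]a
Cell 1 holds _ when M halts.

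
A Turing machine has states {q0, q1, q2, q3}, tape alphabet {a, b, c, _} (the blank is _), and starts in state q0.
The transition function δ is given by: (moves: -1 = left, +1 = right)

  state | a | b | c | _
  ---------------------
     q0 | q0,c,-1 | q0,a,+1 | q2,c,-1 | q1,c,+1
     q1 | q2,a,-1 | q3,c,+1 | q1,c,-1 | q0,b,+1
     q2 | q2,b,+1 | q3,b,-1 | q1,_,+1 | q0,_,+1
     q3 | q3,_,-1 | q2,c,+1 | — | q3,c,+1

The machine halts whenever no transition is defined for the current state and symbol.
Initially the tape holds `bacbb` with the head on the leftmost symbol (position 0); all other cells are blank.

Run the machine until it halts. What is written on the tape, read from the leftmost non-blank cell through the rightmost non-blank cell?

ccbcccbb

state=q0 head=0 tape=___[b]acbb   (q0,b)→(q0,a,+1)
state=q0 head=1 tape=___a[a]cbb   (q0,a)→(q0,c,-1)
state=q0 head=0 tape=___[a]ccbb   (q0,a)→(q0,c,-1)
state=q0 head=-1 tape=__[_]cccbb   (q0,_)→(q1,c,+1)
state=q1 head=0 tape=__c[c]ccbb   (q1,c)→(q1,c,-1)
state=q1 head=-1 tape=__[c]cccbb   (q1,c)→(q1,c,-1)
state=q1 head=-2 tape=_[_]ccccbb   (q1,_)→(q0,b,+1)
state=q0 head=-1 tape=_b[c]cccbb   (q0,c)→(q2,c,-1)
state=q2 head=-2 tape=_[b]ccccbb   (q2,b)→(q3,b,-1)
state=q3 head=-3 tape=[_]bccccbb   (q3,_)→(q3,c,+1)
state=q3 head=-2 tape=c[b]ccccbb   (q3,b)→(q2,c,+1)
state=q2 head=-1 tape=cc[c]cccbb   (q2,c)→(q1,_,+1)
state=q1 head=0 tape=cc_[c]ccbb   (q1,c)→(q1,c,-1)
state=q1 head=-1 tape=cc[_]cccbb   (q1,_)→(q0,b,+1)
state=q0 head=0 tape=ccb[c]ccbb   (q0,c)→(q2,c,-1)
state=q2 head=-1 tape=cc[b]cccbb   (q2,b)→(q3,b,-1)
state=q3 head=-2 tape=c[c]bcccbb
The non-blank tape span at halt is ccbcccbb.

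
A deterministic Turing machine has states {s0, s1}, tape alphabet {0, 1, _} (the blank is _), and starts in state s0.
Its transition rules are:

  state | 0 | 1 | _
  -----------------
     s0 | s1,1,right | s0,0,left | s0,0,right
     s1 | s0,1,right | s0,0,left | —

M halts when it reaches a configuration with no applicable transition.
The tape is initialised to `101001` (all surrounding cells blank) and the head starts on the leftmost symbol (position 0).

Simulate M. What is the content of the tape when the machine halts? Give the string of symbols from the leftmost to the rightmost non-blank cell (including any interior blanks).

01111111

state=s0 head=0 tape=__[1]01001_   (s0,1)→(s0,0,left)
state=s0 head=-1 tape=_[_]001001_   (s0,_)→(s0,0,right)
state=s0 head=0 tape=_0[0]01001_   (s0,0)→(s1,1,right)
state=s1 head=1 tape=_01[0]1001_   (s1,0)→(s0,1,right)
state=s0 head=2 tape=_011[1]001_   (s0,1)→(s0,0,left)
state=s0 head=1 tape=_01[1]0001_   (s0,1)→(s0,0,left)
state=s0 head=0 tape=_0[1]00001_   (s0,1)→(s0,0,left)
state=s0 head=-1 tape=_[0]000001_   (s0,0)→(s1,1,right)
state=s1 head=0 tape=_1[0]00001_   (s1,0)→(s0,1,right)
state=s0 head=1 tape=_11[0]0001_   (s0,0)→(s1,1,right)
state=s1 head=2 tape=_111[0]001_   (s1,0)→(s0,1,right)
state=s0 head=3 tape=_1111[0]01_   (s0,0)→(s1,1,right)
state=s1 head=4 tape=_11111[0]1_   (s1,0)→(s0,1,right)
state=s0 head=5 tape=_111111[1]_   (s0,1)→(s0,0,left)
state=s0 head=4 tape=_11111[1]0_   (s0,1)→(s0,0,left)
state=s0 head=3 tape=_1111[1]00_   (s0,1)→(s0,0,left)
state=s0 head=2 tape=_111[1]000_   (s0,1)→(s0,0,left)
state=s0 head=1 tape=_11[1]0000_   (s0,1)→(s0,0,left)
state=s0 head=0 tape=_1[1]00000_   (s0,1)→(s0,0,left)
state=s0 head=-1 tape=_[1]000000_   (s0,1)→(s0,0,left)
state=s0 head=-2 tape=[_]0000000_   (s0,_)→(s0,0,right)
state=s0 head=-1 tape=0[0]000000_   (s0,0)→(s1,1,right)
state=s1 head=0 tape=01[0]00000_   (s1,0)→(s0,1,right)
state=s0 head=1 tape=011[0]0000_   (s0,0)→(s1,1,right)
state=s1 head=2 tape=0111[0]000_   (s1,0)→(s0,1,right)
state=s0 head=3 tape=01111[0]00_   (s0,0)→(s1,1,right)
state=s1 head=4 tape=011111[0]0_   (s1,0)→(s0,1,right)
state=s0 head=5 tape=0111111[0]_   (s0,0)→(s1,1,right)
state=s1 head=6 tape=01111111[_]
The non-blank tape span at halt is 01111111.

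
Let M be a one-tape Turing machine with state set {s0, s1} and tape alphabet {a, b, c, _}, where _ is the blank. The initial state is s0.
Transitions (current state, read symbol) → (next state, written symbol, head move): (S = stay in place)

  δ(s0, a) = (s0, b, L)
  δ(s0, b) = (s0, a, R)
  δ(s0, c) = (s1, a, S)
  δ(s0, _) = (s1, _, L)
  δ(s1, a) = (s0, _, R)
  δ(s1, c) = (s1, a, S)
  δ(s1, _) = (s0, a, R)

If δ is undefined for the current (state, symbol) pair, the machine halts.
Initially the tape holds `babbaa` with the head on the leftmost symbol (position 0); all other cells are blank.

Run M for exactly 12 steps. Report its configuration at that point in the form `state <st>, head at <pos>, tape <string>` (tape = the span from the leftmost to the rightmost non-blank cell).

state s1, head at -2, tape bbbbaa

state=s0 head=0 tape=__[b]abbaa   (s0,b)→(s0,a,R)
state=s0 head=1 tape=__a[a]bbaa   (s0,a)→(s0,b,L)
state=s0 head=0 tape=__[a]bbbaa   (s0,a)→(s0,b,L)
state=s0 head=-1 tape=_[_]bbbbaa   (s0,_)→(s1,_,L)
state=s1 head=-2 tape=[_]_bbbbaa   (s1,_)→(s0,a,R)
state=s0 head=-1 tape=a[_]bbbbaa   (s0,_)→(s1,_,L)
state=s1 head=-2 tape=[a]_bbbbaa   (s1,a)→(s0,_,R)
state=s0 head=-1 tape=_[_]bbbbaa   (s0,_)→(s1,_,L)
state=s1 head=-2 tape=[_]_bbbbaa   (s1,_)→(s0,a,R)
state=s0 head=-1 tape=a[_]bbbbaa   (s0,_)→(s1,_,L)
state=s1 head=-2 tape=[a]_bbbbaa   (s1,a)→(s0,_,R)
state=s0 head=-1 tape=_[_]bbbbaa   (s0,_)→(s1,_,L)
state=s1 head=-2 tape=[_]_bbbbaa
After 12 steps: state s1, head at -2, tape bbbbaa.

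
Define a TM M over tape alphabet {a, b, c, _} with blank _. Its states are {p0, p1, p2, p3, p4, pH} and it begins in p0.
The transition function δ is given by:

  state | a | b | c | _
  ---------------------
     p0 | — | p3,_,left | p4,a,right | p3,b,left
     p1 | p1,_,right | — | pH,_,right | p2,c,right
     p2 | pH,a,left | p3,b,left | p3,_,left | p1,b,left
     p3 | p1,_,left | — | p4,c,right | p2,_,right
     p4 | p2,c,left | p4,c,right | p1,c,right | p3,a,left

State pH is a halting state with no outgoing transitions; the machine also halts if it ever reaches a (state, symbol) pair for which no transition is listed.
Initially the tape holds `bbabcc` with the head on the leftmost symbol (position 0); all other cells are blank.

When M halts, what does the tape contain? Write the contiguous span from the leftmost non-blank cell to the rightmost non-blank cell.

ccc_cbcc

p0 | __[b]babcc   read b → write _, move left, go to p3
p3 | _[_]_babcc   read _ → write _, move right, go to p2
p2 | __[_]babcc   read _ → write b, move left, go to p1
p1 | _[_]bbabcc   read _ → write c, move right, go to p2
p2 | _c[b]babcc   read b → write b, move left, go to p3
p3 | _[c]bbabcc   read c → write c, move right, go to p4
p4 | _c[b]babcc   read b → write c, move right, go to p4
p4 | _cc[b]abcc   read b → write c, move right, go to p4
p4 | _ccc[a]bcc   read a → write c, move left, go to p2
p2 | _cc[c]cbcc   read c → write _, move left, go to p3
p3 | _c[c]_cbcc   read c → write c, move right, go to p4
p4 | _cc[_]cbcc   read _ → write a, move left, go to p3
p3 | _c[c]acbcc   read c → write c, move right, go to p4
p4 | _cc[a]cbcc   read a → write c, move left, go to p2
p2 | _c[c]ccbcc   read c → write _, move left, go to p3
p3 | _[c]_ccbcc   read c → write c, move right, go to p4
p4 | _c[_]ccbcc   read _ → write a, move left, go to p3
p3 | _[c]accbcc   read c → write c, move right, go to p4
p4 | _c[a]ccbcc   read a → write c, move left, go to p2
p2 | _[c]cccbcc   read c → write _, move left, go to p3
p3 | [_]_cccbcc   read _ → write _, move right, go to p2
p2 | _[_]cccbcc   read _ → write b, move left, go to p1
p1 | [_]bcccbcc   read _ → write c, move right, go to p2
p2 | c[b]cccbcc   read b → write b, move left, go to p3
p3 | [c]bcccbcc   read c → write c, move right, go to p4
p4 | c[b]cccbcc   read b → write c, move right, go to p4
p4 | cc[c]ccbcc   read c → write c, move right, go to p1
p1 | ccc[c]cbcc   read c → write _, move right, go to pH
pH | ccc_[c]bcc
The non-blank tape span at halt is ccc_cbcc.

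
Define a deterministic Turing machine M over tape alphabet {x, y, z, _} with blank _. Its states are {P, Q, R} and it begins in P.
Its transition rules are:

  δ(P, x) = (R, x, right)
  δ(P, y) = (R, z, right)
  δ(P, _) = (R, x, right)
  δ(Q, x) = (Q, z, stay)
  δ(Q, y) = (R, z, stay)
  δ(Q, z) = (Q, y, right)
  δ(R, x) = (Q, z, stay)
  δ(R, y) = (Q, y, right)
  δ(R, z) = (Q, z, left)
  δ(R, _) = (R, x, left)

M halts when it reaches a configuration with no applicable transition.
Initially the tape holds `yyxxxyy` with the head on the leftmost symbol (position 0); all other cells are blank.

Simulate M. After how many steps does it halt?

P | _[y]yxxxyy   read y → write z, move right, go to R
R | _z[y]xxxyy   read y → write y, move right, go to Q
Q | _zy[x]xxyy   read x → write z, move stay, go to Q
Q | _zy[z]xxyy   read z → write y, move right, go to Q
Q | _zyy[x]xyy   read x → write z, move stay, go to Q
Q | _zyy[z]xyy   read z → write y, move right, go to Q
Q | _zyyy[x]yy   read x → write z, move stay, go to Q
Q | _zyyy[z]yy   read z → write y, move right, go to Q
Q | _zyyyy[y]y   read y → write z, move stay, go to R
R | _zyyyy[z]y   read z → write z, move left, go to Q
Q | _zyyy[y]zy   read y → write z, move stay, go to R
R | _zyyy[z]zy   read z → write z, move left, go to Q
Q | _zyy[y]zzy   read y → write z, move stay, go to R
R | _zyy[z]zzy   read z → write z, move left, go to Q
Q | _zy[y]zzzy   read y → write z, move stay, go to R
R | _zy[z]zzzy   read z → write z, move left, go to Q
Q | _z[y]zzzzy   read y → write z, move stay, go to R
R | _z[z]zzzzy   read z → write z, move left, go to Q
Q | _[z]zzzzzy   read z → write y, move right, go to Q
Q | _y[z]zzzzy   read z → write y, move right, go to Q
Q | _yy[z]zzzy   read z → write y, move right, go to Q
Q | _yyy[z]zzy   read z → write y, move right, go to Q
Q | _yyyy[z]zy   read z → write y, move right, go to Q
Q | _yyyyy[z]y   read z → write y, move right, go to Q
Q | _yyyyyy[y]   read y → write z, move stay, go to R
R | _yyyyyy[z]   read z → write z, move left, go to Q
Q | _yyyyy[y]z   read y → write z, move stay, go to R
R | _yyyyy[z]z   read z → write z, move left, go to Q
Q | _yyyy[y]zz   read y → write z, move stay, go to R
R | _yyyy[z]zz   read z → write z, move left, go to Q
Q | _yyy[y]zzz   read y → write z, move stay, go to R
R | _yyy[z]zzz   read z → write z, move left, go to Q
Q | _yy[y]zzzz   read y → write z, move stay, go to R
R | _yy[z]zzzz   read z → write z, move left, go to Q
Q | _y[y]zzzzz   read y → write z, move stay, go to R
R | _y[z]zzzzz   read z → write z, move left, go to Q
Q | _[y]zzzzzz   read y → write z, move stay, go to R
R | _[z]zzzzzz   read z → write z, move left, go to Q
Q | [_]zzzzzzz
M halts after 38 transitions.

38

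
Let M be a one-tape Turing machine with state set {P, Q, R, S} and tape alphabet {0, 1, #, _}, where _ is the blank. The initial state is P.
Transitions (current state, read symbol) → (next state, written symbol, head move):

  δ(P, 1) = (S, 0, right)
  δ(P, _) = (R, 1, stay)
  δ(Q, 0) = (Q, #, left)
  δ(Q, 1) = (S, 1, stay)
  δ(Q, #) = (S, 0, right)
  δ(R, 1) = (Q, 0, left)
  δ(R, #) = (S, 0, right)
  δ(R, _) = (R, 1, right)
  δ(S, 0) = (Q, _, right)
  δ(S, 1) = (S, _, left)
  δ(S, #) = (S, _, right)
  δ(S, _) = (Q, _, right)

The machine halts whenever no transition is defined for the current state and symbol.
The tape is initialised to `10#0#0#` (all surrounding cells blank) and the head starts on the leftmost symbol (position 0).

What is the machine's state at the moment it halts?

Q

state=P head=0 tape=[1]0#0#0#__   (P,1)→(S,0,right)
state=S head=1 tape=0[0]#0#0#__   (S,0)→(Q,_,right)
state=Q head=2 tape=0_[#]0#0#__   (Q,#)→(S,0,right)
state=S head=3 tape=0_0[0]#0#__   (S,0)→(Q,_,right)
state=Q head=4 tape=0_0_[#]0#__   (Q,#)→(S,0,right)
state=S head=5 tape=0_0_0[0]#__   (S,0)→(Q,_,right)
state=Q head=6 tape=0_0_0_[#]__   (Q,#)→(S,0,right)
state=S head=7 tape=0_0_0_0[_]_   (S,_)→(Q,_,right)
state=Q head=8 tape=0_0_0_0_[_]
No transition is defined for (Q, _); M halts in state Q.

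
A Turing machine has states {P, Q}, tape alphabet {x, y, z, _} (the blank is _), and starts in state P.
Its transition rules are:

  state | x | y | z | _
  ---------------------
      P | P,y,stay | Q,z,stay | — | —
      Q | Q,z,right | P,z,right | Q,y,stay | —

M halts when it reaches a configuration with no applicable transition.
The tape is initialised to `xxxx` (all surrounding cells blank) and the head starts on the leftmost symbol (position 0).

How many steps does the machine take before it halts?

state=P head=0 tape=[x]xxx_   (P,x)→(P,y,stay)
state=P head=0 tape=[y]xxx_   (P,y)→(Q,z,stay)
state=Q head=0 tape=[z]xxx_   (Q,z)→(Q,y,stay)
state=Q head=0 tape=[y]xxx_   (Q,y)→(P,z,right)
state=P head=1 tape=z[x]xx_   (P,x)→(P,y,stay)
state=P head=1 tape=z[y]xx_   (P,y)→(Q,z,stay)
state=Q head=1 tape=z[z]xx_   (Q,z)→(Q,y,stay)
state=Q head=1 tape=z[y]xx_   (Q,y)→(P,z,right)
state=P head=2 tape=zz[x]x_   (P,x)→(P,y,stay)
state=P head=2 tape=zz[y]x_   (P,y)→(Q,z,stay)
state=Q head=2 tape=zz[z]x_   (Q,z)→(Q,y,stay)
state=Q head=2 tape=zz[y]x_   (Q,y)→(P,z,right)
state=P head=3 tape=zzz[x]_   (P,x)→(P,y,stay)
state=P head=3 tape=zzz[y]_   (P,y)→(Q,z,stay)
state=Q head=3 tape=zzz[z]_   (Q,z)→(Q,y,stay)
state=Q head=3 tape=zzz[y]_   (Q,y)→(P,z,right)
state=P head=4 tape=zzzz[_]
M halts after 16 transitions.

16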